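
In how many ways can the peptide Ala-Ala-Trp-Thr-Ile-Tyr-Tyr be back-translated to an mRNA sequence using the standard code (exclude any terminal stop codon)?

768

Ala: 4 codons.
Ala: 4 codons.
Trp: 1 codon.
Thr: 4 codons.
Ile: 3 codons.
Tyr: 2 codons.
Tyr: 2 codons.
4 × 4 × 1 × 4 × 3 × 2 × 2 = 768.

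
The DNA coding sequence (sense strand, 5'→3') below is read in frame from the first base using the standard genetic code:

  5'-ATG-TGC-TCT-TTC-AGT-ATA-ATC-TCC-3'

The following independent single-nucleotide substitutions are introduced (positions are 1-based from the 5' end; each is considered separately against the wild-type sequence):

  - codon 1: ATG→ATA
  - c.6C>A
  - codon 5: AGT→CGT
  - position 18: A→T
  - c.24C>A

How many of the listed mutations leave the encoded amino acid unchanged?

Codon 1: ATG (Met) → ATA (Ile) — missense.
Codon 2: TGC (Cys) → TGA (Stop) — nonsense.
Codon 5: AGT (Ser) → CGT (Arg) — missense.
Codon 6: ATA (Ile) → ATT (Ile) — synonymous.
Codon 8: TCC (Ser) → TCA (Ser) — synonymous.
Synonymous: 2 of 5.

2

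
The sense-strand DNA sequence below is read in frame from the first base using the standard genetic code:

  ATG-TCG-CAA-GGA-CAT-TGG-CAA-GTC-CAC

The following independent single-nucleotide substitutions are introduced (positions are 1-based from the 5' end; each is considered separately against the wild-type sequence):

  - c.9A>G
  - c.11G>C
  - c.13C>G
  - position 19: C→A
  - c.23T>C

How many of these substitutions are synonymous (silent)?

1

Codon 3: CAA (Gln) → CAG (Gln) — synonymous.
Codon 4: GGA (Gly) → GCA (Ala) — missense.
Codon 5: CAT (His) → GAT (Asp) — missense.
Codon 7: CAA (Gln) → AAA (Lys) — missense.
Codon 8: GTC (Val) → GCC (Ala) — missense.
Synonymous: 1 of 5.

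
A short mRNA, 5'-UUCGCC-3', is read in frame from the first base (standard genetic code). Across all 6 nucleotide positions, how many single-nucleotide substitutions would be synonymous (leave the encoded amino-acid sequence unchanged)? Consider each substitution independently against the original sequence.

4

Codon 1 (UUC, Phe): 1 synonymous substitution.
Codon 2 (GCC, Ala): 3 synonymous substitutions.
Total: 1 + 3 = 4.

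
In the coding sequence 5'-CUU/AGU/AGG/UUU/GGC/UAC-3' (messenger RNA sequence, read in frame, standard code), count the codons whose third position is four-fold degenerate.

2

Codon 1 CUU (Leu): third position 4-fold.
Codon 2 AGU (Ser): third position 2-fold.
Codon 3 AGG (Arg): third position 2-fold.
Codon 4 UUU (Phe): third position 2-fold.
Codon 5 GGC (Gly): third position 4-fold.
Codon 6 UAC (Tyr): third position 2-fold.
Four-fold degenerate third positions: 2.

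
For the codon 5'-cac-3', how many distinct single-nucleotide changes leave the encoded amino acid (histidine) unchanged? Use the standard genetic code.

Position 1: none → 0 synonymous.
Position 2: none → 0 synonymous.
Position 3: CAU → 1 synonymous.
Total: 0 + 0 + 1 = 1.

1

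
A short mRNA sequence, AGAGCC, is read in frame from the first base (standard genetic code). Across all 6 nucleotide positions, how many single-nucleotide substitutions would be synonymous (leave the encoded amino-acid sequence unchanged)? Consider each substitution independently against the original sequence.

5

Codon 1 (AGA, Arg): 2 synonymous substitutions.
Codon 2 (GCC, Ala): 3 synonymous substitutions.
Total: 2 + 3 = 5.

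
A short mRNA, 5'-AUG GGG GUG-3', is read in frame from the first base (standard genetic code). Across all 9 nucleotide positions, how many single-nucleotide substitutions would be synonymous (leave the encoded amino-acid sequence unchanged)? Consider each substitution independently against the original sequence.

Codon 1 (AUG, Met): 0 synonymous substitutions.
Codon 2 (GGG, Gly): 3 synonymous substitutions.
Codon 3 (GUG, Val): 3 synonymous substitutions.
Total: 0 + 3 + 3 = 6.

6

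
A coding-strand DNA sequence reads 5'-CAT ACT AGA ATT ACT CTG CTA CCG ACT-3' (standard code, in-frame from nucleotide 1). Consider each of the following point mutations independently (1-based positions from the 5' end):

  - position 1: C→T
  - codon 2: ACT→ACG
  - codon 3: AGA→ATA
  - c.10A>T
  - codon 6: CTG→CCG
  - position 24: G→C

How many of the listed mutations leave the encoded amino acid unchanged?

Codon 1: CAT (His) → TAT (Tyr) — missense.
Codon 2: ACT (Thr) → ACG (Thr) — synonymous.
Codon 3: AGA (Arg) → ATA (Ile) — missense.
Codon 4: ATT (Ile) → TTT (Phe) — missense.
Codon 6: CTG (Leu) → CCG (Pro) — missense.
Codon 8: CCG (Pro) → CCC (Pro) — synonymous.
Synonymous: 2 of 6.

2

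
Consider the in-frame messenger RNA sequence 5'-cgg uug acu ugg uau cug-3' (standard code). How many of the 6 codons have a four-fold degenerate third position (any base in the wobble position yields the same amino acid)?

3

Codon 1 CGG (Arg): third position 4-fold.
Codon 2 UUG (Leu): third position 2-fold.
Codon 3 ACU (Thr): third position 4-fold.
Codon 4 UGG (Trp): third position 1-fold.
Codon 5 UAU (Tyr): third position 2-fold.
Codon 6 CUG (Leu): third position 4-fold.
Four-fold degenerate third positions: 3.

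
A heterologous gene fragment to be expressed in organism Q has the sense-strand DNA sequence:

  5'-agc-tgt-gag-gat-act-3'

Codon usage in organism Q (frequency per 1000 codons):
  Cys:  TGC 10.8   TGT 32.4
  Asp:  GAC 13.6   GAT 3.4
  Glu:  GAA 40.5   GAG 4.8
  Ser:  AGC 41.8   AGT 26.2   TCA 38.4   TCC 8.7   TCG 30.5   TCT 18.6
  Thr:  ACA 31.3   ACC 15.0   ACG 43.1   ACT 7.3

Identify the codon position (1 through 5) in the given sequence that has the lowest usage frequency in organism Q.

4

Codon 1 AGC (Ser): 41.8 per 1000.
Codon 2 TGT (Cys): 32.4 per 1000.
Codon 3 GAG (Glu): 4.8 per 1000.
Codon 4 GAT (Asp): 3.4 per 1000.
Codon 5 ACT (Thr): 7.3 per 1000.
Lowest frequency is 3.4 at codon 4.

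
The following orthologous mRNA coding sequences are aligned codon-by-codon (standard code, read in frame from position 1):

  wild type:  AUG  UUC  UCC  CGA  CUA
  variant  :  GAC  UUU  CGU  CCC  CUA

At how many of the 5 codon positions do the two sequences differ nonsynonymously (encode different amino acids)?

Codon 1: AUG Met / GAC Asp — nonsynonymous.
Codon 2: UUC Phe / UUU Phe — synonymous.
Codon 3: UCC Ser / CGU Arg — nonsynonymous.
Codon 4: CGA Arg / CCC Pro — nonsynonymous.
Codon 5: CUA Leu / CUA Leu — identical.
Nonsynonymous differences: 3.

3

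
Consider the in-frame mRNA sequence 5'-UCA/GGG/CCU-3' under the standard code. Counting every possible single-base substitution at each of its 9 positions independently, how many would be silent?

9

Codon 1 (UCA, Ser): 3 synonymous substitutions.
Codon 2 (GGG, Gly): 3 synonymous substitutions.
Codon 3 (CCU, Pro): 3 synonymous substitutions.
Total: 3 + 3 + 3 = 9.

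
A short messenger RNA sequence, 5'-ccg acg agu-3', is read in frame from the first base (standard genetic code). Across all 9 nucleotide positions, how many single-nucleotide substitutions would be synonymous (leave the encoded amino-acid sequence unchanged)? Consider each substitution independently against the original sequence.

7

Codon 1 (CCG, Pro): 3 synonymous substitutions.
Codon 2 (ACG, Thr): 3 synonymous substitutions.
Codon 3 (AGU, Ser): 1 synonymous substitution.
Total: 3 + 3 + 1 = 7.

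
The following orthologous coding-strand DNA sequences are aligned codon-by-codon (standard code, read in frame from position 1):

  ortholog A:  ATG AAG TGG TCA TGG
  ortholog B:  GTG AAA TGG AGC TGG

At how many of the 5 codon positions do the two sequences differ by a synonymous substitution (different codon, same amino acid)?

Codon 1: ATG Met / GTG Val — nonsynonymous.
Codon 2: AAG Lys / AAA Lys — synonymous.
Codon 3: TGG Trp / TGG Trp — identical.
Codon 4: TCA Ser / AGC Ser — synonymous.
Codon 5: TGG Trp / TGG Trp — identical.
Synonymous differences: 2.

2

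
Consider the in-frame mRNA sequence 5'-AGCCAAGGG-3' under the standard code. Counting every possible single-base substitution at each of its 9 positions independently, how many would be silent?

Codon 1 (AGC, Ser): 1 synonymous substitution.
Codon 2 (CAA, Gln): 1 synonymous substitution.
Codon 3 (GGG, Gly): 3 synonymous substitutions.
Total: 1 + 1 + 3 = 5.

5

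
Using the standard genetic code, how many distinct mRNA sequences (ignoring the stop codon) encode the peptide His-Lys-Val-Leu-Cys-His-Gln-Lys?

1536

His: 2 codons.
Lys: 2 codons.
Val: 4 codons.
Leu: 6 codons.
Cys: 2 codons.
His: 2 codons.
Gln: 2 codons.
Lys: 2 codons.
2 × 2 × 4 × 6 × 2 × 2 × 2 × 2 = 1536.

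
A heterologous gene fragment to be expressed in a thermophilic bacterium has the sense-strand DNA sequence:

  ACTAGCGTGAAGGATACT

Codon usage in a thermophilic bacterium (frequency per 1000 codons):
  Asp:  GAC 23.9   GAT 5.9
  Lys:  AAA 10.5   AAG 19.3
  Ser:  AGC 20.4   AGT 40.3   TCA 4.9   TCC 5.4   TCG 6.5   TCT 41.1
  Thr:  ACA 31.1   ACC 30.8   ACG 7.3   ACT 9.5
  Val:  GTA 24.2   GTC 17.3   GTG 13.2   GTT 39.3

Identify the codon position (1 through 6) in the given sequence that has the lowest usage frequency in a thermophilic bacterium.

5

Codon 1 ACT (Thr): 9.5 per 1000.
Codon 2 AGC (Ser): 20.4 per 1000.
Codon 3 GTG (Val): 13.2 per 1000.
Codon 4 AAG (Lys): 19.3 per 1000.
Codon 5 GAT (Asp): 5.9 per 1000.
Codon 6 ACT (Thr): 9.5 per 1000.
Lowest frequency is 5.9 at codon 5.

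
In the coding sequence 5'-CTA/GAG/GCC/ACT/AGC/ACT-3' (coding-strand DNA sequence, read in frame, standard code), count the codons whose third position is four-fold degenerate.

Codon 1 CTA (Leu): third position 4-fold.
Codon 2 GAG (Glu): third position 2-fold.
Codon 3 GCC (Ala): third position 4-fold.
Codon 4 ACT (Thr): third position 4-fold.
Codon 5 AGC (Ser): third position 2-fold.
Codon 6 ACT (Thr): third position 4-fold.
Four-fold degenerate third positions: 4.

4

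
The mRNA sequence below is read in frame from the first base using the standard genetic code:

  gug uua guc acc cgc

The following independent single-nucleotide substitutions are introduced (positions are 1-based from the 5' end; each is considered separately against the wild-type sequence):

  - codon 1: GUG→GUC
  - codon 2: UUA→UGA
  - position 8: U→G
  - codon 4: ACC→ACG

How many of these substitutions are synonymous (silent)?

Codon 1: GUG (Val) → GUC (Val) — synonymous.
Codon 2: UUA (Leu) → UGA (Stop) — nonsense.
Codon 3: GUC (Val) → GGC (Gly) — missense.
Codon 4: ACC (Thr) → ACG (Thr) — synonymous.
Synonymous: 2 of 4.

2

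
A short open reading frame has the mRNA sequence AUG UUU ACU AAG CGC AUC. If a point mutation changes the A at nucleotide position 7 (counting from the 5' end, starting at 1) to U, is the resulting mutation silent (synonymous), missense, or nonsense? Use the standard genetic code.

missense

Position 7 falls in codon 3: ACU → Thr.
After the substitution the codon is UCU → Ser.
Thr ≠ Ser, so this is a missense mutation.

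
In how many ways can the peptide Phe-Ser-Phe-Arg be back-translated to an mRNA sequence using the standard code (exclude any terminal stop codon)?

144

Phe: 2 codons.
Ser: 6 codons.
Phe: 2 codons.
Arg: 6 codons.
2 × 6 × 2 × 6 = 144.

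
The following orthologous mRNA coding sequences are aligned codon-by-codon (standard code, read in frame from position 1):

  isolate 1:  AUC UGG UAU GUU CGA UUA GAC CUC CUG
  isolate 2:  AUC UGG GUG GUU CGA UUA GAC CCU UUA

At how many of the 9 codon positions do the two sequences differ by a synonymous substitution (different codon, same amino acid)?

1

Codon 1: AUC Ile / AUC Ile — identical.
Codon 2: UGG Trp / UGG Trp — identical.
Codon 3: UAU Tyr / GUG Val — nonsynonymous.
Codon 4: GUU Val / GUU Val — identical.
Codon 5: CGA Arg / CGA Arg — identical.
Codon 6: UUA Leu / UUA Leu — identical.
Codon 7: GAC Asp / GAC Asp — identical.
Codon 8: CUC Leu / CCU Pro — nonsynonymous.
Codon 9: CUG Leu / UUA Leu — synonymous.
Synonymous differences: 1.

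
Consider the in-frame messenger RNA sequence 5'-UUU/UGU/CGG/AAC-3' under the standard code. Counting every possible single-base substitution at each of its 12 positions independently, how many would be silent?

Codon 1 (UUU, Phe): 1 synonymous substitution.
Codon 2 (UGU, Cys): 1 synonymous substitution.
Codon 3 (CGG, Arg): 4 synonymous substitutions.
Codon 4 (AAC, Asn): 1 synonymous substitution.
Total: 1 + 1 + 4 + 1 = 7.

7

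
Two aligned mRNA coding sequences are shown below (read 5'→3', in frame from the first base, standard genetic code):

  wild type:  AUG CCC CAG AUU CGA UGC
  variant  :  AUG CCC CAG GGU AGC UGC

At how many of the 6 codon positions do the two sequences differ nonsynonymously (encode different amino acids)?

Codon 1: AUG Met / AUG Met — identical.
Codon 2: CCC Pro / CCC Pro — identical.
Codon 3: CAG Gln / CAG Gln — identical.
Codon 4: AUU Ile / GGU Gly — nonsynonymous.
Codon 5: CGA Arg / AGC Ser — nonsynonymous.
Codon 6: UGC Cys / UGC Cys — identical.
Nonsynonymous differences: 2.

2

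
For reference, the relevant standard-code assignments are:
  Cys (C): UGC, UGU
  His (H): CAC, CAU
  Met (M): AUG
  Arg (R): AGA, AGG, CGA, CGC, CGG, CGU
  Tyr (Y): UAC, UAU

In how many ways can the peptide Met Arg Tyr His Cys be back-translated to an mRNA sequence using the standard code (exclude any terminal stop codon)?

48

Met: 1 codon.
Arg: 6 codons.
Tyr: 2 codons.
His: 2 codons.
Cys: 2 codons.
1 × 6 × 2 × 2 × 2 = 48.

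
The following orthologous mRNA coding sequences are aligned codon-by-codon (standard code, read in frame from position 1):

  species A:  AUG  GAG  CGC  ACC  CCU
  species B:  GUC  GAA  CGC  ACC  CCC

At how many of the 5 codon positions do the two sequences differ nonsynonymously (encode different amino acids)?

1

Codon 1: AUG Met / GUC Val — nonsynonymous.
Codon 2: GAG Glu / GAA Glu — synonymous.
Codon 3: CGC Arg / CGC Arg — identical.
Codon 4: ACC Thr / ACC Thr — identical.
Codon 5: CCU Pro / CCC Pro — synonymous.
Nonsynonymous differences: 1.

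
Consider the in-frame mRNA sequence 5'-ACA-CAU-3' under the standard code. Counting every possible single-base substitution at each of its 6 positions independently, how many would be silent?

Codon 1 (ACA, Thr): 3 synonymous substitutions.
Codon 2 (CAU, His): 1 synonymous substitution.
Total: 3 + 1 = 4.

4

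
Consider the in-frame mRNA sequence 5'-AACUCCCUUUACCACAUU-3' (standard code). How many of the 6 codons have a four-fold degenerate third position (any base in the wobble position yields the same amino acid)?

2

Codon 1 AAC (Asn): third position 2-fold.
Codon 2 UCC (Ser): third position 4-fold.
Codon 3 CUU (Leu): third position 4-fold.
Codon 4 UAC (Tyr): third position 2-fold.
Codon 5 CAC (His): third position 2-fold.
Codon 6 AUU (Ile): third position 3-fold.
Four-fold degenerate third positions: 2.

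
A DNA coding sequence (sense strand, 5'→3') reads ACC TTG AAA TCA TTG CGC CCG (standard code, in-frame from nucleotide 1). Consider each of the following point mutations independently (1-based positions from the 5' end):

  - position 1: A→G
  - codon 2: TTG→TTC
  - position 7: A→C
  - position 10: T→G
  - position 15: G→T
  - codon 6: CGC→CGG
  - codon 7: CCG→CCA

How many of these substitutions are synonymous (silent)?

2

Codon 1: ACC (Thr) → GCC (Ala) — missense.
Codon 2: TTG (Leu) → TTC (Phe) — missense.
Codon 3: AAA (Lys) → CAA (Gln) — missense.
Codon 4: TCA (Ser) → GCA (Ala) — missense.
Codon 5: TTG (Leu) → TTT (Phe) — missense.
Codon 6: CGC (Arg) → CGG (Arg) — synonymous.
Codon 7: CCG (Pro) → CCA (Pro) — synonymous.
Synonymous: 2 of 7.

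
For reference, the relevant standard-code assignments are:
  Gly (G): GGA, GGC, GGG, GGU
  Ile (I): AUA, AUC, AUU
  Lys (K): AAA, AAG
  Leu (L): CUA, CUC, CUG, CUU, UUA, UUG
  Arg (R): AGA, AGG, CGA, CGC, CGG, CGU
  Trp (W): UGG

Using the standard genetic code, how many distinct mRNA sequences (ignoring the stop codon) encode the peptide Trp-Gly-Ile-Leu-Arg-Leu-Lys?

Trp: 1 codon.
Gly: 4 codons.
Ile: 3 codons.
Leu: 6 codons.
Arg: 6 codons.
Leu: 6 codons.
Lys: 2 codons.
1 × 4 × 3 × 6 × 6 × 6 × 2 = 5184.

5184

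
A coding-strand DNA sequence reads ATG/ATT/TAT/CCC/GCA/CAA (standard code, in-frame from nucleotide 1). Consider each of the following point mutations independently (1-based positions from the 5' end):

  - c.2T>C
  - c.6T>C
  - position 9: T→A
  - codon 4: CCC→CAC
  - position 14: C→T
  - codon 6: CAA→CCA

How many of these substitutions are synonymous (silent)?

1

Codon 1: ATG (Met) → ACG (Thr) — missense.
Codon 2: ATT (Ile) → ATC (Ile) — synonymous.
Codon 3: TAT (Tyr) → TAA (Stop) — nonsense.
Codon 4: CCC (Pro) → CAC (His) — missense.
Codon 5: GCA (Ala) → GTA (Val) — missense.
Codon 6: CAA (Gln) → CCA (Pro) — missense.
Synonymous: 1 of 6.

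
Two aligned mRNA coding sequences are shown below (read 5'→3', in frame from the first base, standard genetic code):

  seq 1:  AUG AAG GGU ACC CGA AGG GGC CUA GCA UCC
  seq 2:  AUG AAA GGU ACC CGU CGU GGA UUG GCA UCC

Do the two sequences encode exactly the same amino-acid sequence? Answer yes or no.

Codon 1: AUG Met / AUG Met — identical.
Codon 2: AAG Lys / AAA Lys — synonymous.
Codon 3: GGU Gly / GGU Gly — identical.
Codon 4: ACC Thr / ACC Thr — identical.
Codon 5: CGA Arg / CGU Arg — synonymous.
Codon 6: AGG Arg / CGU Arg — synonymous.
Codon 7: GGC Gly / GGA Gly — synonymous.
Codon 8: CUA Leu / UUG Leu — synonymous.
Codon 9: GCA Ala / GCA Ala — identical.
Codon 10: UCC Ser / UCC Ser — identical.
Nonsynonymous differences: 0 → same protein.

yes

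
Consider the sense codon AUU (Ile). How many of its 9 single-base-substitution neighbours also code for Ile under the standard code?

Position 1: none → 0 synonymous.
Position 2: none → 0 synonymous.
Position 3: AUC, AUA → 2 synonymous.
Total: 0 + 0 + 2 = 2.

2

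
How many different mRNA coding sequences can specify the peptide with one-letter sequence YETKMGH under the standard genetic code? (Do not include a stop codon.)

256

Tyr: 2 codons.
Glu: 2 codons.
Thr: 4 codons.
Lys: 2 codons.
Met: 1 codon.
Gly: 4 codons.
His: 2 codons.
2 × 2 × 4 × 2 × 1 × 4 × 2 = 256.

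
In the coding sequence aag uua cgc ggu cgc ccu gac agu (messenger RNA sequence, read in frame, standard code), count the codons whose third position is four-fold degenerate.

4

Codon 1 AAG (Lys): third position 2-fold.
Codon 2 UUA (Leu): third position 2-fold.
Codon 3 CGC (Arg): third position 4-fold.
Codon 4 GGU (Gly): third position 4-fold.
Codon 5 CGC (Arg): third position 4-fold.
Codon 6 CCU (Pro): third position 4-fold.
Codon 7 GAC (Asp): third position 2-fold.
Codon 8 AGU (Ser): third position 2-fold.
Four-fold degenerate third positions: 4.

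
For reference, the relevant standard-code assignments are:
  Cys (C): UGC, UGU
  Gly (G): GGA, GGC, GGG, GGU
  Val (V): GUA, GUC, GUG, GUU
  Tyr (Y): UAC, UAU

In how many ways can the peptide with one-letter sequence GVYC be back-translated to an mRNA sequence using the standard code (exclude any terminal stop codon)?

64

Gly: 4 codons.
Val: 4 codons.
Tyr: 2 codons.
Cys: 2 codons.
4 × 4 × 2 × 2 = 64.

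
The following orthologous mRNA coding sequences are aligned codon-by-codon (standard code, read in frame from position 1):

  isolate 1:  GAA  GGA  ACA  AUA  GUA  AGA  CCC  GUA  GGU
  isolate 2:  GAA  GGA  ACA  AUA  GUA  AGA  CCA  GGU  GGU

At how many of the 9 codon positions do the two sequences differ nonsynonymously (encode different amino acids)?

Codon 1: GAA Glu / GAA Glu — identical.
Codon 2: GGA Gly / GGA Gly — identical.
Codon 3: ACA Thr / ACA Thr — identical.
Codon 4: AUA Ile / AUA Ile — identical.
Codon 5: GUA Val / GUA Val — identical.
Codon 6: AGA Arg / AGA Arg — identical.
Codon 7: CCC Pro / CCA Pro — synonymous.
Codon 8: GUA Val / GGU Gly — nonsynonymous.
Codon 9: GGU Gly / GGU Gly — identical.
Nonsynonymous differences: 1.

1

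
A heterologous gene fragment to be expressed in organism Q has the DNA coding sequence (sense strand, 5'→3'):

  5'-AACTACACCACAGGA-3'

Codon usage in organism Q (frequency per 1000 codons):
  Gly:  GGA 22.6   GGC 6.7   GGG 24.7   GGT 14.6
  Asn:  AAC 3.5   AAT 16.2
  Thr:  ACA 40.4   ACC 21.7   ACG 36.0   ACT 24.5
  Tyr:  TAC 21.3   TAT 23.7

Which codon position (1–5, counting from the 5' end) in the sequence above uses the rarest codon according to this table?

1

Codon 1 AAC (Asn): 3.5 per 1000.
Codon 2 TAC (Tyr): 21.3 per 1000.
Codon 3 ACC (Thr): 21.7 per 1000.
Codon 4 ACA (Thr): 40.4 per 1000.
Codon 5 GGA (Gly): 22.6 per 1000.
Lowest frequency is 3.5 at codon 1.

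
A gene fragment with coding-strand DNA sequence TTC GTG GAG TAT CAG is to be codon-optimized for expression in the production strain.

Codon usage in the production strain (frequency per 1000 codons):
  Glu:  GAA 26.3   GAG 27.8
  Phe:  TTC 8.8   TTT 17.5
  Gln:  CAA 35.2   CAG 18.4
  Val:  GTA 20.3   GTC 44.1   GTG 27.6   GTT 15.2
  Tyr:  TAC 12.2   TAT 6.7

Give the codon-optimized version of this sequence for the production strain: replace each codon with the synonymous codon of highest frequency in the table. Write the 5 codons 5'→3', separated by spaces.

TTT GTC GAG TAC CAA

Codon 1 (Phe): best is TTT at 17.5.
Codon 2 (Val): best is GTC at 44.1.
Codon 3 (Glu): best is GAG at 27.8.
Codon 4 (Tyr): best is TAC at 12.2.
Codon 5 (Gln): best is CAA at 35.2.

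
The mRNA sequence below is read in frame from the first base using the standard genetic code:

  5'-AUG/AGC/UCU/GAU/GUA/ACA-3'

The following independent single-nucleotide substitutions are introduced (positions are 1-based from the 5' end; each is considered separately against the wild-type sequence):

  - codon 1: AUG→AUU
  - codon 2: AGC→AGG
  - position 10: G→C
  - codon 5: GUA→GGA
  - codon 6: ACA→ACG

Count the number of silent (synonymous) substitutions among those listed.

Codon 1: AUG (Met) → AUU (Ile) — missense.
Codon 2: AGC (Ser) → AGG (Arg) — missense.
Codon 4: GAU (Asp) → CAU (His) — missense.
Codon 5: GUA (Val) → GGA (Gly) — missense.
Codon 6: ACA (Thr) → ACG (Thr) — synonymous.
Synonymous: 1 of 5.

1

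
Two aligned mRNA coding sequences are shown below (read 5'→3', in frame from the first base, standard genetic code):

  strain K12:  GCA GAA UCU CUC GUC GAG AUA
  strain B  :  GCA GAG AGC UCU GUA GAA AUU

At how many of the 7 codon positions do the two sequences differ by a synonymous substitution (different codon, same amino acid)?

Codon 1: GCA Ala / GCA Ala — identical.
Codon 2: GAA Glu / GAG Glu — synonymous.
Codon 3: UCU Ser / AGC Ser — synonymous.
Codon 4: CUC Leu / UCU Ser — nonsynonymous.
Codon 5: GUC Val / GUA Val — synonymous.
Codon 6: GAG Glu / GAA Glu — synonymous.
Codon 7: AUA Ile / AUU Ile — synonymous.
Synonymous differences: 5.

5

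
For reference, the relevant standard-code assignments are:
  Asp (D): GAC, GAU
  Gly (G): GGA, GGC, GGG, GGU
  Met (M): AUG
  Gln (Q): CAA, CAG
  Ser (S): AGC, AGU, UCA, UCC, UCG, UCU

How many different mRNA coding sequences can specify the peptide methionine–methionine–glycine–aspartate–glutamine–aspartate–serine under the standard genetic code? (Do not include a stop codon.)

Met: 1 codon.
Met: 1 codon.
Gly: 4 codons.
Asp: 2 codons.
Gln: 2 codons.
Asp: 2 codons.
Ser: 6 codons.
1 × 1 × 4 × 2 × 2 × 2 × 6 = 192.

192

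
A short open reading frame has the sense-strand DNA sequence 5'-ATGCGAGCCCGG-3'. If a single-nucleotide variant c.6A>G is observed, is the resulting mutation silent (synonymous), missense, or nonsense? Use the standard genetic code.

silent

Position 6 falls in codon 2: CGA → Arg.
After the substitution the codon is CGG → Arg.
Both encode Arg, so the change is synonymous.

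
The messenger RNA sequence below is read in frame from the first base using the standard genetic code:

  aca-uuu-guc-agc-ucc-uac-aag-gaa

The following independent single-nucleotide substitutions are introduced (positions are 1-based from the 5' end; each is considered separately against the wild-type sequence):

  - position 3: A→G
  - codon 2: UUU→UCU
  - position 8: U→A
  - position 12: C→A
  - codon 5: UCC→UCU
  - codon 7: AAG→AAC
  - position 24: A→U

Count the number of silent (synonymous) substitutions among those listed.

Codon 1: ACA (Thr) → ACG (Thr) — synonymous.
Codon 2: UUU (Phe) → UCU (Ser) — missense.
Codon 3: GUC (Val) → GAC (Asp) — missense.
Codon 4: AGC (Ser) → AGA (Arg) — missense.
Codon 5: UCC (Ser) → UCU (Ser) — synonymous.
Codon 7: AAG (Lys) → AAC (Asn) — missense.
Codon 8: GAA (Glu) → GAU (Asp) — missense.
Synonymous: 2 of 7.

2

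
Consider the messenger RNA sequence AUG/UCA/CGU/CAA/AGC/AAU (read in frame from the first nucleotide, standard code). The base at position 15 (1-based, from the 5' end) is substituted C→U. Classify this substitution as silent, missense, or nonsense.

Position 15 falls in codon 5: AGC → Ser.
After the substitution the codon is AGU → Ser.
Both encode Ser, so the change is synonymous.

silent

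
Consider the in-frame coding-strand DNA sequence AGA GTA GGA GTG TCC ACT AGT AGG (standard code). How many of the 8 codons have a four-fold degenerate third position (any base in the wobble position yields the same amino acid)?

5

Codon 1 AGA (Arg): third position 2-fold.
Codon 2 GTA (Val): third position 4-fold.
Codon 3 GGA (Gly): third position 4-fold.
Codon 4 GTG (Val): third position 4-fold.
Codon 5 TCC (Ser): third position 4-fold.
Codon 6 ACT (Thr): third position 4-fold.
Codon 7 AGT (Ser): third position 2-fold.
Codon 8 AGG (Arg): third position 2-fold.
Four-fold degenerate third positions: 5.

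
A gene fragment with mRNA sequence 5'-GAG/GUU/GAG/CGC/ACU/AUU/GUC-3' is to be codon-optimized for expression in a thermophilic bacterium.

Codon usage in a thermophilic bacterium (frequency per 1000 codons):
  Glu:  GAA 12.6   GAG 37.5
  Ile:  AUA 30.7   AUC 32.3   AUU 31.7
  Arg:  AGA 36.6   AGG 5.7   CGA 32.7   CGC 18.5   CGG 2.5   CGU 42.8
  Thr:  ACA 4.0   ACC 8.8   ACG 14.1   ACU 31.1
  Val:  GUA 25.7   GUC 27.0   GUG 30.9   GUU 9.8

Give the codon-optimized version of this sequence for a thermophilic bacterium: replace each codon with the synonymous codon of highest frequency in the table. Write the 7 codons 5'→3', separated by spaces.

Codon 1 (Glu): best is GAG at 37.5.
Codon 2 (Val): best is GUG at 30.9.
Codon 3 (Glu): best is GAG at 37.5.
Codon 4 (Arg): best is CGU at 42.8.
Codon 5 (Thr): best is ACU at 31.1.
Codon 6 (Ile): best is AUC at 32.3.
Codon 7 (Val): best is GUG at 30.9.

GAG GUG GAG CGU ACU AUC GUG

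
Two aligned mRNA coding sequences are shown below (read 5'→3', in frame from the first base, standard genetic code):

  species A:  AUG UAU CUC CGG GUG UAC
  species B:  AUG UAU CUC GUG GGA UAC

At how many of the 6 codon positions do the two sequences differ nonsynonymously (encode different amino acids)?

2

Codon 1: AUG Met / AUG Met — identical.
Codon 2: UAU Tyr / UAU Tyr — identical.
Codon 3: CUC Leu / CUC Leu — identical.
Codon 4: CGG Arg / GUG Val — nonsynonymous.
Codon 5: GUG Val / GGA Gly — nonsynonymous.
Codon 6: UAC Tyr / UAC Tyr — identical.
Nonsynonymous differences: 2.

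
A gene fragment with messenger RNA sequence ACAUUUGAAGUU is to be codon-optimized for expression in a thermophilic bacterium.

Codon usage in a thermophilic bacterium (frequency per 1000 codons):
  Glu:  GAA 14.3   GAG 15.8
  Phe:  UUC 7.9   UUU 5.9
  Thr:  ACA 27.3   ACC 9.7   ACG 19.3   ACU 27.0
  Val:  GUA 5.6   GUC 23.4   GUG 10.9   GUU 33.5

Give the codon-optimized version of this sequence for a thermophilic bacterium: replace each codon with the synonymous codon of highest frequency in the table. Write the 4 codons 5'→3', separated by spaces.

ACA UUC GAG GUU

Codon 1 (Thr): best is ACA at 27.3.
Codon 2 (Phe): best is UUC at 7.9.
Codon 3 (Glu): best is GAG at 15.8.
Codon 4 (Val): best is GUU at 33.5.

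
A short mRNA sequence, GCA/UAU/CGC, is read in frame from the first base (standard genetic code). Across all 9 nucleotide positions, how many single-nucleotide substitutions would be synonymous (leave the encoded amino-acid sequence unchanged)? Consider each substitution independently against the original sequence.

7

Codon 1 (GCA, Ala): 3 synonymous substitutions.
Codon 2 (UAU, Tyr): 1 synonymous substitution.
Codon 3 (CGC, Arg): 3 synonymous substitutions.
Total: 3 + 1 + 3 = 7.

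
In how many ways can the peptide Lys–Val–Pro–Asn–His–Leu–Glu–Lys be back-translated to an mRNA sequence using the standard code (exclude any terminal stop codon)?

3072

Lys: 2 codons.
Val: 4 codons.
Pro: 4 codons.
Asn: 2 codons.
His: 2 codons.
Leu: 6 codons.
Glu: 2 codons.
Lys: 2 codons.
2 × 4 × 4 × 2 × 2 × 6 × 2 × 2 = 3072.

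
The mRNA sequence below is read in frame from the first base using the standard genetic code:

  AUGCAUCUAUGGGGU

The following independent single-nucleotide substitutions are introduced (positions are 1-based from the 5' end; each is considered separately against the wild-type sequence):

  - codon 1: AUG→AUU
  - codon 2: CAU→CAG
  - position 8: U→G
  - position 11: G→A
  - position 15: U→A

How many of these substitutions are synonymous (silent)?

1

Codon 1: AUG (Met) → AUU (Ile) — missense.
Codon 2: CAU (His) → CAG (Gln) — missense.
Codon 3: CUA (Leu) → CGA (Arg) — missense.
Codon 4: UGG (Trp) → UAG (Stop) — nonsense.
Codon 5: GGU (Gly) → GGA (Gly) — synonymous.
Synonymous: 1 of 5.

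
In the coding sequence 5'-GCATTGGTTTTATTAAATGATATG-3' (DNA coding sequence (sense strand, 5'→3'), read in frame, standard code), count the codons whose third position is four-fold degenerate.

2

Codon 1 GCA (Ala): third position 4-fold.
Codon 2 TTG (Leu): third position 2-fold.
Codon 3 GTT (Val): third position 4-fold.
Codon 4 TTA (Leu): third position 2-fold.
Codon 5 TTA (Leu): third position 2-fold.
Codon 6 AAT (Asn): third position 2-fold.
Codon 7 GAT (Asp): third position 2-fold.
Codon 8 ATG (Met): third position 1-fold.
Four-fold degenerate third positions: 2.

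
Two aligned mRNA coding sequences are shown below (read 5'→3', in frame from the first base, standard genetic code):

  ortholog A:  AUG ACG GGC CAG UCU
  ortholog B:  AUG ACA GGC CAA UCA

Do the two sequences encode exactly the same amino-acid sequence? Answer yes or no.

yes

Codon 1: AUG Met / AUG Met — identical.
Codon 2: ACG Thr / ACA Thr — synonymous.
Codon 3: GGC Gly / GGC Gly — identical.
Codon 4: CAG Gln / CAA Gln — synonymous.
Codon 5: UCU Ser / UCA Ser — synonymous.
Nonsynonymous differences: 0 → same protein.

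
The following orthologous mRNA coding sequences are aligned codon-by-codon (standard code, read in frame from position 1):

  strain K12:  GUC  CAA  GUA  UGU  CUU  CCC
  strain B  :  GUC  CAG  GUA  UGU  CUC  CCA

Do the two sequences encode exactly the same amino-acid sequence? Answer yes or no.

yes

Codon 1: GUC Val / GUC Val — identical.
Codon 2: CAA Gln / CAG Gln — synonymous.
Codon 3: GUA Val / GUA Val — identical.
Codon 4: UGU Cys / UGU Cys — identical.
Codon 5: CUU Leu / CUC Leu — synonymous.
Codon 6: CCC Pro / CCA Pro — synonymous.
Nonsynonymous differences: 0 → same protein.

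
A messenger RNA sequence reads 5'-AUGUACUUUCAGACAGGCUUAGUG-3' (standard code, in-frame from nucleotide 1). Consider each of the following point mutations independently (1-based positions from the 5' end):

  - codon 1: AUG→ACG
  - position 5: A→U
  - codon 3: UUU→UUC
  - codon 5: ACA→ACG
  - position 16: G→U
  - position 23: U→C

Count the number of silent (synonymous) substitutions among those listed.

2

Codon 1: AUG (Met) → ACG (Thr) — missense.
Codon 2: UAC (Tyr) → UUC (Phe) — missense.
Codon 3: UUU (Phe) → UUC (Phe) — synonymous.
Codon 5: ACA (Thr) → ACG (Thr) — synonymous.
Codon 6: GGC (Gly) → UGC (Cys) — missense.
Codon 8: GUG (Val) → GCG (Ala) — missense.
Synonymous: 2 of 6.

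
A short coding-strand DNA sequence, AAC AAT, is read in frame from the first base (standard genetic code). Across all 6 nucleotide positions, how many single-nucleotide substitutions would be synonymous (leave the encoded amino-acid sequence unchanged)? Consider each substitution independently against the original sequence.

2

Codon 1 (AAC, Asn): 1 synonymous substitution.
Codon 2 (AAT, Asn): 1 synonymous substitution.
Total: 1 + 1 = 2.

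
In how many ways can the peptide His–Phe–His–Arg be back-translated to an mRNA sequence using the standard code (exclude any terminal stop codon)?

His: 2 codons.
Phe: 2 codons.
His: 2 codons.
Arg: 6 codons.
2 × 2 × 2 × 6 = 48.

48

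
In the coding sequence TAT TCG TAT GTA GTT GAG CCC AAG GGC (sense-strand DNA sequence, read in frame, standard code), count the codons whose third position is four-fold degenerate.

Codon 1 TAT (Tyr): third position 2-fold.
Codon 2 TCG (Ser): third position 4-fold.
Codon 3 TAT (Tyr): third position 2-fold.
Codon 4 GTA (Val): third position 4-fold.
Codon 5 GTT (Val): third position 4-fold.
Codon 6 GAG (Glu): third position 2-fold.
Codon 7 CCC (Pro): third position 4-fold.
Codon 8 AAG (Lys): third position 2-fold.
Codon 9 GGC (Gly): third position 4-fold.
Four-fold degenerate third positions: 5.

5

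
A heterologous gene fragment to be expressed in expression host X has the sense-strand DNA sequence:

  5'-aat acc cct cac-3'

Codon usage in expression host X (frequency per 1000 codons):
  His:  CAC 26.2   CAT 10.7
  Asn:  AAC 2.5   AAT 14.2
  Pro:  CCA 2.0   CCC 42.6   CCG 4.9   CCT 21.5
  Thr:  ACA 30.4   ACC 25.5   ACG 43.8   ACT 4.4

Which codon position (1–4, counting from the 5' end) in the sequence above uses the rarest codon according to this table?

1

Codon 1 AAT (Asn): 14.2 per 1000.
Codon 2 ACC (Thr): 25.5 per 1000.
Codon 3 CCT (Pro): 21.5 per 1000.
Codon 4 CAC (His): 26.2 per 1000.
Lowest frequency is 14.2 at codon 1.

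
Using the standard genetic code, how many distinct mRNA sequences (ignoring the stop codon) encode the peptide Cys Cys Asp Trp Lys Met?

16

Cys: 2 codons.
Cys: 2 codons.
Asp: 2 codons.
Trp: 1 codon.
Lys: 2 codons.
Met: 1 codon.
2 × 2 × 2 × 1 × 2 × 1 = 16.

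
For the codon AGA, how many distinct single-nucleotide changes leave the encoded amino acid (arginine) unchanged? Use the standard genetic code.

2

Position 1: CGA → 1 synonymous.
Position 2: none → 0 synonymous.
Position 3: AGG → 1 synonymous.
Total: 1 + 0 + 1 = 2.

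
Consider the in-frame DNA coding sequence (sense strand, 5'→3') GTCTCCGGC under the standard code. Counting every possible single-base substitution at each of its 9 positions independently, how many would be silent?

Codon 1 (GTC, Val): 3 synonymous substitutions.
Codon 2 (TCC, Ser): 3 synonymous substitutions.
Codon 3 (GGC, Gly): 3 synonymous substitutions.
Total: 3 + 3 + 3 = 9.

9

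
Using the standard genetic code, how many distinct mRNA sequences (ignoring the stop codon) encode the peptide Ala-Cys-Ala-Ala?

Ala: 4 codons.
Cys: 2 codons.
Ala: 4 codons.
Ala: 4 codons.
4 × 2 × 4 × 4 = 128.

128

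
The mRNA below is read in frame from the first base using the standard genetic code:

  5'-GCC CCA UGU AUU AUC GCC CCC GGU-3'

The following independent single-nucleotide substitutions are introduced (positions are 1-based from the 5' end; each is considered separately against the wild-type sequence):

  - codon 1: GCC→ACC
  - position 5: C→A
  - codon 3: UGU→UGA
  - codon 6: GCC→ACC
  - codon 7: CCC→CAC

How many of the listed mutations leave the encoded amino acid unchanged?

0

Codon 1: GCC (Ala) → ACC (Thr) — missense.
Codon 2: CCA (Pro) → CAA (Gln) — missense.
Codon 3: UGU (Cys) → UGA (Stop) — nonsense.
Codon 6: GCC (Ala) → ACC (Thr) — missense.
Codon 7: CCC (Pro) → CAC (His) — missense.
Synonymous: 0 of 5.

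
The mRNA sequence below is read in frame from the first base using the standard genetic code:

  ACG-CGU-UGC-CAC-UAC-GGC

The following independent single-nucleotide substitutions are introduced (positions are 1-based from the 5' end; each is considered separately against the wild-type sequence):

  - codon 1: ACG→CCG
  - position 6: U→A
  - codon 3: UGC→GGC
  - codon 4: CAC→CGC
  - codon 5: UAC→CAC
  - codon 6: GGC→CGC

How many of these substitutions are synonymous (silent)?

1

Codon 1: ACG (Thr) → CCG (Pro) — missense.
Codon 2: CGU (Arg) → CGA (Arg) — synonymous.
Codon 3: UGC (Cys) → GGC (Gly) — missense.
Codon 4: CAC (His) → CGC (Arg) — missense.
Codon 5: UAC (Tyr) → CAC (His) — missense.
Codon 6: GGC (Gly) → CGC (Arg) — missense.
Synonymous: 1 of 6.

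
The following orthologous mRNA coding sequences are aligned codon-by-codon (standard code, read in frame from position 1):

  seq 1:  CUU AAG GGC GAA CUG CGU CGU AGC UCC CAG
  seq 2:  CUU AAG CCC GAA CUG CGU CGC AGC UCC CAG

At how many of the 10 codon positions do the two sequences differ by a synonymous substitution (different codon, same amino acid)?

1

Codon 1: CUU Leu / CUU Leu — identical.
Codon 2: AAG Lys / AAG Lys — identical.
Codon 3: GGC Gly / CCC Pro — nonsynonymous.
Codon 4: GAA Glu / GAA Glu — identical.
Codon 5: CUG Leu / CUG Leu — identical.
Codon 6: CGU Arg / CGU Arg — identical.
Codon 7: CGU Arg / CGC Arg — synonymous.
Codon 8: AGC Ser / AGC Ser — identical.
Codon 9: UCC Ser / UCC Ser — identical.
Codon 10: CAG Gln / CAG Gln — identical.
Synonymous differences: 1.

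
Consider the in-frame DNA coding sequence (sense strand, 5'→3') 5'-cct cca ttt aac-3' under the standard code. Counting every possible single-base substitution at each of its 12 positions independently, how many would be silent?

Codon 1 (CCT, Pro): 3 synonymous substitutions.
Codon 2 (CCA, Pro): 3 synonymous substitutions.
Codon 3 (TTT, Phe): 1 synonymous substitution.
Codon 4 (AAC, Asn): 1 synonymous substitution.
Total: 3 + 3 + 1 + 1 = 8.

8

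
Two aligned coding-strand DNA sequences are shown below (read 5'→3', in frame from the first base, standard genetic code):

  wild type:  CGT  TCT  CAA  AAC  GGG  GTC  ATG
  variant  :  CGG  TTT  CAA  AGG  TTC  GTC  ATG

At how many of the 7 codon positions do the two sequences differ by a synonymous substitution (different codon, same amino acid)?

1

Codon 1: CGT Arg / CGG Arg — synonymous.
Codon 2: TCT Ser / TTT Phe — nonsynonymous.
Codon 3: CAA Gln / CAA Gln — identical.
Codon 4: AAC Asn / AGG Arg — nonsynonymous.
Codon 5: GGG Gly / TTC Phe — nonsynonymous.
Codon 6: GTC Val / GTC Val — identical.
Codon 7: ATG Met / ATG Met — identical.
Synonymous differences: 1.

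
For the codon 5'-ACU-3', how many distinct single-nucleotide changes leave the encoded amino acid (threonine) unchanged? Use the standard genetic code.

Position 1: none → 0 synonymous.
Position 2: none → 0 synonymous.
Position 3: ACC, ACA, ACG → 3 synonymous.
Total: 0 + 0 + 3 = 3.

3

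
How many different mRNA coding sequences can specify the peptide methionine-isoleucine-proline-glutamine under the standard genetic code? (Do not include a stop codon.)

24

Met: 1 codon.
Ile: 3 codons.
Pro: 4 codons.
Gln: 2 codons.
1 × 3 × 4 × 2 = 24.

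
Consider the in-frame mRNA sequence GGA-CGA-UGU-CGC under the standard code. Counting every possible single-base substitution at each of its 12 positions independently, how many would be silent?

11

Codon 1 (GGA, Gly): 3 synonymous substitutions.
Codon 2 (CGA, Arg): 4 synonymous substitutions.
Codon 3 (UGU, Cys): 1 synonymous substitution.
Codon 4 (CGC, Arg): 3 synonymous substitutions.
Total: 3 + 4 + 1 + 3 = 11.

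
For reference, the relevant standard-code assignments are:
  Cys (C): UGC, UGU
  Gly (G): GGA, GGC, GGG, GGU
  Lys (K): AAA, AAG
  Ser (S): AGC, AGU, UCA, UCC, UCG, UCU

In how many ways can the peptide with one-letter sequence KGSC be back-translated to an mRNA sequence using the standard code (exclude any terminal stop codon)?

96

Lys: 2 codons.
Gly: 4 codons.
Ser: 6 codons.
Cys: 2 codons.
2 × 4 × 6 × 2 = 96.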